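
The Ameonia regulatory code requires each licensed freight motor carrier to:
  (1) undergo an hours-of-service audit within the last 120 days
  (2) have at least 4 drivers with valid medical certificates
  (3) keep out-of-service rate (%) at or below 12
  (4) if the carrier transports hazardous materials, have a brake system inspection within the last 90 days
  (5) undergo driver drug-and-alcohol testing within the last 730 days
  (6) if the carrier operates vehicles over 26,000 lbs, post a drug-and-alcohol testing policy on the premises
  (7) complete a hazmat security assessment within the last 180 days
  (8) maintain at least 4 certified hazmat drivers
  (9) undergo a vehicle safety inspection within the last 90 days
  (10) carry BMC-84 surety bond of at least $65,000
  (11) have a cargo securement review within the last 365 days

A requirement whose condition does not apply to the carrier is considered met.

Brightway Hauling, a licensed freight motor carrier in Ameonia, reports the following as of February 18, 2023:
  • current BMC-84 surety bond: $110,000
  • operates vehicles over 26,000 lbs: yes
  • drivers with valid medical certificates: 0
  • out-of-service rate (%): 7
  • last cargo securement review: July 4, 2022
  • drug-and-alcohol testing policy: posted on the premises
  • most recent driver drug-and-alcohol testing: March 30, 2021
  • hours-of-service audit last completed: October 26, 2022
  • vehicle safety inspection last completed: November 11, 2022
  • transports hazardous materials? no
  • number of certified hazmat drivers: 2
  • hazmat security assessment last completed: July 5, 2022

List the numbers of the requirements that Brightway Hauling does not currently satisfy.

2, 7, 8, 9

1. hours-of-service audit 115 days ago vs limit 120 → met
2. drivers with valid medical certificates 0 < 4 → not met
3. out-of-service rate (%) 7 ≤ 12 → met
4. condition 'transports hazardous materials' does not hold → requirement n/a → met
5. driver drug-and-alcohol testing 690 days ago vs limit 730 → met
6. condition 'operates vehicles over 26,000 lbs' holds; drug-and-alcohol testing policy present → met
7. hazmat security assessment 228 days ago vs limit 180 → not met
8. certified hazmat drivers 2 < 4 → not met
9. vehicle safety inspection 99 days ago vs limit 90 → not met
10. BMC-84 surety bond $110,000 ≥ $65,000 → met
11. cargo securement review 229 days ago vs limit 365 → met
Not met: 2, 7, 8, 9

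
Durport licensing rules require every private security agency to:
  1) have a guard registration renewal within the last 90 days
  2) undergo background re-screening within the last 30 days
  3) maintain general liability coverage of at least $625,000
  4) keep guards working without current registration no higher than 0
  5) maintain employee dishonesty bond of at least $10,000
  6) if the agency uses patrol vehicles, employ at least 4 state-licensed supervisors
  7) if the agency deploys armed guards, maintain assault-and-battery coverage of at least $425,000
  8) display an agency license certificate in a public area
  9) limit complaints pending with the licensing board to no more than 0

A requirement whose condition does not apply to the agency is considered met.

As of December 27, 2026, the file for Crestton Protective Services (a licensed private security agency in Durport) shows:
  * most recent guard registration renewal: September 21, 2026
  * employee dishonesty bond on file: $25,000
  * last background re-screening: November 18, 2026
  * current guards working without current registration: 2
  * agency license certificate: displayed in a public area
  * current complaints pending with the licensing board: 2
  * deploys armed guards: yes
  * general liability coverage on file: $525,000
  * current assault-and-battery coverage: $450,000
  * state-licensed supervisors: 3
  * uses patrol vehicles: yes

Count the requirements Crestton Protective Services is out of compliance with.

6

1. guard registration renewal 97 days ago vs limit 90 → not met
2. background re-screening 39 days ago vs limit 30 → not met
3. general liability coverage $525,000 < $625,000 → not met
4. guards working without current registration 2 > 0 → not met
5. employee dishonesty bond $25,000 ≥ $10,000 → met
6. condition 'uses patrol vehicles' holds; state-licensed supervisors 3 < 4 → not met
7. condition 'deploys armed guards' holds; assault-and-battery coverage $450,000 ≥ $425,000 → met
8. agency license certificate present → met
9. complaints pending with the licensing board 2 > 0 → not met
Not met: 6 of 9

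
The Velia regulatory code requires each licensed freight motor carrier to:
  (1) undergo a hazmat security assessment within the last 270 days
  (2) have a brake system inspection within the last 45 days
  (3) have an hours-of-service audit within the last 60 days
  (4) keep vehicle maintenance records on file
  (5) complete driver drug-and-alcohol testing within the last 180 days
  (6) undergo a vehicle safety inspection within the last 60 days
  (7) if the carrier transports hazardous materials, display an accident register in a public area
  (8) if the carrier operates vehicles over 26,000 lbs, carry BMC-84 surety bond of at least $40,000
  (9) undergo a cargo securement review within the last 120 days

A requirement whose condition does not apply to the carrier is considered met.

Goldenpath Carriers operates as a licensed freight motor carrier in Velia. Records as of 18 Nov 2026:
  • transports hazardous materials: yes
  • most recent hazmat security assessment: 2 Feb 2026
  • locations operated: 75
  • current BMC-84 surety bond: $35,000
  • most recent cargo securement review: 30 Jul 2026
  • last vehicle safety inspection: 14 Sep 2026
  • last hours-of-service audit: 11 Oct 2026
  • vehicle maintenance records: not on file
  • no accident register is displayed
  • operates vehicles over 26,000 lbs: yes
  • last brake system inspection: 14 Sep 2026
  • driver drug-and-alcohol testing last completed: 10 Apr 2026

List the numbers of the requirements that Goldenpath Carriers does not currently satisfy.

1, 2, 4, 5, 6, 7, 8

1. hazmat security assessment 289 days ago vs limit 270 → not met
2. brake system inspection 65 days ago vs limit 45 → not met
3. hours-of-service audit 38 days ago vs limit 60 → met
4. vehicle maintenance records absent → not met
5. driver drug-and-alcohol testing 222 days ago vs limit 180 → not met
6. vehicle safety inspection 65 days ago vs limit 60 → not met
7. condition 'transports hazardous materials' holds; accident register absent → not met
8. condition 'operates vehicles over 26,000 lbs' holds; BMC-84 surety bond $35,000 < $40,000 → not met
9. cargo securement review 111 days ago vs limit 120 → met
Not met: 1, 2, 4, 5, 6, 7, 8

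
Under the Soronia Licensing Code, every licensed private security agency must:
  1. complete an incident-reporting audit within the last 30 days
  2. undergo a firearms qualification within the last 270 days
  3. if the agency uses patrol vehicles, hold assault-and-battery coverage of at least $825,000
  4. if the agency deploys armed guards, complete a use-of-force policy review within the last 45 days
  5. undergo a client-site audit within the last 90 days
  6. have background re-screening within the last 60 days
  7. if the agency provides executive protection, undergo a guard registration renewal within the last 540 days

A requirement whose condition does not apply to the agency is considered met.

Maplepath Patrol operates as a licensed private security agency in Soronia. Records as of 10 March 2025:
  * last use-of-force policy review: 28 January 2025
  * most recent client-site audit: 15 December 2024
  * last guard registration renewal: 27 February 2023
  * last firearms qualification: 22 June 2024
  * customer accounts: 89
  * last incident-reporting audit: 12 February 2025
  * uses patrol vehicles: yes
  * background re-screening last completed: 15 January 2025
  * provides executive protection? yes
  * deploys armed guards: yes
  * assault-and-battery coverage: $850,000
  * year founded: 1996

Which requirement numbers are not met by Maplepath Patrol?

7

1. incident-reporting audit 26 days ago vs limit 30 → met
2. firearms qualification 261 days ago vs limit 270 → met
3. condition 'uses patrol vehicles' holds; assault-and-battery coverage $850,000 ≥ $825,000 → met
4. condition 'deploys armed guards' holds; use-of-force policy review 41 days ago vs limit 45 → met
5. client-site audit 85 days ago vs limit 90 → met
6. background re-screening 54 days ago vs limit 60 → met
7. condition 'provides executive protection' holds; guard registration renewal 742 days ago vs limit 540 → not met
Not met: 7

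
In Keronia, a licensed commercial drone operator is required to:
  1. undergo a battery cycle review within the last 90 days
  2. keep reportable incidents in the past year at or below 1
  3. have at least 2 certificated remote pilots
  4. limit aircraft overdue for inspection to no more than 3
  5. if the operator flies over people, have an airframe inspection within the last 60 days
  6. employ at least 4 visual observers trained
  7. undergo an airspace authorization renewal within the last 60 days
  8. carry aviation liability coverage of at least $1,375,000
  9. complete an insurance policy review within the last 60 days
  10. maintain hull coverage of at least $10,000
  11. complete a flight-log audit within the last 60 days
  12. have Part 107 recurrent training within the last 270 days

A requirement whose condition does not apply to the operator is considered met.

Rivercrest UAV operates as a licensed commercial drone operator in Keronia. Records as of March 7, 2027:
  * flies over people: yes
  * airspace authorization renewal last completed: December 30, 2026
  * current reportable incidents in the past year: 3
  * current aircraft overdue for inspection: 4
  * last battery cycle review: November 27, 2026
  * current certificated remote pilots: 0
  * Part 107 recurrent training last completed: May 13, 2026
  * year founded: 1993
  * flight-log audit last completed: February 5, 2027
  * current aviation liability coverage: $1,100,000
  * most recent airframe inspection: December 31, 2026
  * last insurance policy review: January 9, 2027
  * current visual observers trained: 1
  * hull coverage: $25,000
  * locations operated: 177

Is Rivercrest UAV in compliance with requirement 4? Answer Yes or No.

No

4. aircraft overdue for inspection 4 > 3 → not met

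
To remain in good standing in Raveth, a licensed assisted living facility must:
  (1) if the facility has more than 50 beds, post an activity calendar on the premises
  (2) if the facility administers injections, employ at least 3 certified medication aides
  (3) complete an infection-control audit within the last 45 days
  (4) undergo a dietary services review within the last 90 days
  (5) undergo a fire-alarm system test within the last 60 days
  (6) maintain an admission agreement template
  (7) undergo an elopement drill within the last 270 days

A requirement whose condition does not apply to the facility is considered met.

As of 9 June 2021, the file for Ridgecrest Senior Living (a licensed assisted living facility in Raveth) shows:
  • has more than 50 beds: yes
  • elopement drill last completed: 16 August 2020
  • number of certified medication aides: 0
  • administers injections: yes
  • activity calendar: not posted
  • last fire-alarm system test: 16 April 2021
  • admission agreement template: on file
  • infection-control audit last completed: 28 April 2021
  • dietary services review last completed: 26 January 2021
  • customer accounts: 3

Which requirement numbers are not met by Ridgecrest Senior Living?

1, 2, 4, 7

1. condition 'has more than 50 beds' holds; activity calendar absent → not met
2. condition 'administers injections' holds; certified medication aides 0 < 3 → not met
3. infection-control audit 42 days ago vs limit 45 → met
4. dietary services review 134 days ago vs limit 90 → not met
5. fire-alarm system test 54 days ago vs limit 60 → met
6. admission agreement template present → met
7. elopement drill 297 days ago vs limit 270 → not met
Not met: 1, 2, 4, 7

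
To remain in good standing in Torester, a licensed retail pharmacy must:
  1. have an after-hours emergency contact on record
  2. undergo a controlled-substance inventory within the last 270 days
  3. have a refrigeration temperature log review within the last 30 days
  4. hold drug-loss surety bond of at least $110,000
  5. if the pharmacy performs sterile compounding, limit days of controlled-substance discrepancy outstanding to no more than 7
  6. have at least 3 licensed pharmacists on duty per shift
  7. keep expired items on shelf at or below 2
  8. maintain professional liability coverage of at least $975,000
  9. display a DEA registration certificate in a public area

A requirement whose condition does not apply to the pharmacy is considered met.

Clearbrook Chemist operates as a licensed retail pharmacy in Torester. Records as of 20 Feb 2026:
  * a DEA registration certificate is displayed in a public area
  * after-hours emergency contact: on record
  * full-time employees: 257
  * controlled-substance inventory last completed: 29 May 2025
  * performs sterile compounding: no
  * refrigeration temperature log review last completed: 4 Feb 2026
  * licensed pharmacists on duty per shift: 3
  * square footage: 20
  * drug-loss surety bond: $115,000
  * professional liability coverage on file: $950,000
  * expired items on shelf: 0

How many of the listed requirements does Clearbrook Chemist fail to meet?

1. after-hours emergency contact present → met
2. controlled-substance inventory 267 days ago vs limit 270 → met
3. refrigeration temperature log review 16 days ago vs limit 30 → met
4. drug-loss surety bond $115,000 ≥ $110,000 → met
5. condition 'performs sterile compounding' does not hold → requirement n/a → met
6. licensed pharmacists on duty per shift 3 ≥ 3 → met
7. expired items on shelf 0 ≤ 2 → met
8. professional liability coverage $950,000 < $975,000 → not met
9. DEA registration certificate present → met
Not met: 1 of 9

1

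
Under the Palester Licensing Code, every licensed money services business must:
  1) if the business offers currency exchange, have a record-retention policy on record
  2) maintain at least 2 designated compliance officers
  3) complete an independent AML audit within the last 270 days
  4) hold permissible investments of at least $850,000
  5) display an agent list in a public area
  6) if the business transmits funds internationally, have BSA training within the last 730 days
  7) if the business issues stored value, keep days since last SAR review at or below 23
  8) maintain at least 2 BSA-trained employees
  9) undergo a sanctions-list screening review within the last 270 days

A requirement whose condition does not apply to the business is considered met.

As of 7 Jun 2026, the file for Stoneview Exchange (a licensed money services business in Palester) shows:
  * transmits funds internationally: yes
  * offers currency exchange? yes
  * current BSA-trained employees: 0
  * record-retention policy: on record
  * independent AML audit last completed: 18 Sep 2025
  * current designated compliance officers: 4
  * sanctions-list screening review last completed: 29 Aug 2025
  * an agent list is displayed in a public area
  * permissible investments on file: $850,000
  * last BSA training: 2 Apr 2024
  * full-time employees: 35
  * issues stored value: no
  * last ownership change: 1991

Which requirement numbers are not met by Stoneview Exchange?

1. condition 'offers currency exchange' holds; record-retention policy present → met
2. designated compliance officers 4 ≥ 2 → met
3. independent AML audit 262 days ago vs limit 270 → met
4. permissible investments $850,000 ≥ $850,000 → met
5. agent list present → met
6. condition 'transmits funds internationally' holds; BSA training 796 days ago vs limit 730 → not met
7. condition 'issues stored value' does not hold → requirement n/a → met
8. BSA-trained employees 0 < 2 → not met
9. sanctions-list screening review 282 days ago vs limit 270 → not met
Not met: 6, 8, 9

6, 8, 9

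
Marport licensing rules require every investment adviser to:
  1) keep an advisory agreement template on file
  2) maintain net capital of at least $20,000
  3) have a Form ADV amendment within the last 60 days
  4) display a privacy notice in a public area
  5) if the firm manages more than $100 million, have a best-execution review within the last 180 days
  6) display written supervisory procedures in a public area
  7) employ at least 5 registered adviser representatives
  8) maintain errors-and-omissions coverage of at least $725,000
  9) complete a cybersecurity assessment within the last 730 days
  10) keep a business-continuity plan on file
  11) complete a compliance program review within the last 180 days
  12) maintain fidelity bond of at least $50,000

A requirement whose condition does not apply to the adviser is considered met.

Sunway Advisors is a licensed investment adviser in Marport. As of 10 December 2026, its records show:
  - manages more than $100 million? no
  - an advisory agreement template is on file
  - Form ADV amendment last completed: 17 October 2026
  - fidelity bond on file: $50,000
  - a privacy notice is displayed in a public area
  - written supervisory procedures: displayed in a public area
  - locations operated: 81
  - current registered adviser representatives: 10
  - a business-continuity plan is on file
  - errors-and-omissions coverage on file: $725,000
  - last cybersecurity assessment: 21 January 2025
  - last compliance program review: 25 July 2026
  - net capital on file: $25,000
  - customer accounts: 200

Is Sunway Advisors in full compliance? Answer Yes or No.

Yes

1. advisory agreement template present → met
2. net capital $25,000 ≥ $20,000 → met
3. Form ADV amendment 54 days ago vs limit 60 → met
4. privacy notice present → met
5. condition 'manages more than $100 million' does not hold → requirement n/a → met
6. written supervisory procedures present → met
7. registered adviser representatives 10 ≥ 5 → met
8. errors-and-omissions coverage $725,000 ≥ $725,000 → met
9. cybersecurity assessment 688 days ago vs limit 730 → met
10. business-continuity plan present → met
11. compliance program review 138 days ago vs limit 180 → met
12. fidelity bond $50,000 ≥ $50,000 → met
All met.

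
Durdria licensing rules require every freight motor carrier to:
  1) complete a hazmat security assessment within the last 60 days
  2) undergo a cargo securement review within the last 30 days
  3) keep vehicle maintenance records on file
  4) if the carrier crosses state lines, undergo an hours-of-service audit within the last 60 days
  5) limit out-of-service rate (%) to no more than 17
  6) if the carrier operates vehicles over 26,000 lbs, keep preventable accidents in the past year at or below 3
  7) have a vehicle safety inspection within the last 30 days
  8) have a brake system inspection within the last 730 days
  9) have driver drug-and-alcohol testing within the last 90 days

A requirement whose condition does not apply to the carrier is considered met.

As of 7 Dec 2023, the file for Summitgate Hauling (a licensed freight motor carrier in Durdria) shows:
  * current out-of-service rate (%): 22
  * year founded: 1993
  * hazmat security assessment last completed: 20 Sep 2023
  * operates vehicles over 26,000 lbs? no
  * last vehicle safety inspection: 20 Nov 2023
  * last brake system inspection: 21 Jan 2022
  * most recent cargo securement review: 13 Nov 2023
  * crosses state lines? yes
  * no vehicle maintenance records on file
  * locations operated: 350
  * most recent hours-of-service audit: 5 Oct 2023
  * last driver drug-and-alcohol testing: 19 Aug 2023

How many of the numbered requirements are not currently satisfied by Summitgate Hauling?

1. hazmat security assessment 78 days ago vs limit 60 → not met
2. cargo securement review 24 days ago vs limit 30 → met
3. vehicle maintenance records absent → not met
4. condition 'crosses state lines' holds; hours-of-service audit 63 days ago vs limit 60 → not met
5. out-of-service rate (%) 22 > 17 → not met
6. condition 'operates vehicles over 26,000 lbs' does not hold → requirement n/a → met
7. vehicle safety inspection 17 days ago vs limit 30 → met
8. brake system inspection 685 days ago vs limit 730 → met
9. driver drug-and-alcohol testing 110 days ago vs limit 90 → not met
Not met: 5 of 9

5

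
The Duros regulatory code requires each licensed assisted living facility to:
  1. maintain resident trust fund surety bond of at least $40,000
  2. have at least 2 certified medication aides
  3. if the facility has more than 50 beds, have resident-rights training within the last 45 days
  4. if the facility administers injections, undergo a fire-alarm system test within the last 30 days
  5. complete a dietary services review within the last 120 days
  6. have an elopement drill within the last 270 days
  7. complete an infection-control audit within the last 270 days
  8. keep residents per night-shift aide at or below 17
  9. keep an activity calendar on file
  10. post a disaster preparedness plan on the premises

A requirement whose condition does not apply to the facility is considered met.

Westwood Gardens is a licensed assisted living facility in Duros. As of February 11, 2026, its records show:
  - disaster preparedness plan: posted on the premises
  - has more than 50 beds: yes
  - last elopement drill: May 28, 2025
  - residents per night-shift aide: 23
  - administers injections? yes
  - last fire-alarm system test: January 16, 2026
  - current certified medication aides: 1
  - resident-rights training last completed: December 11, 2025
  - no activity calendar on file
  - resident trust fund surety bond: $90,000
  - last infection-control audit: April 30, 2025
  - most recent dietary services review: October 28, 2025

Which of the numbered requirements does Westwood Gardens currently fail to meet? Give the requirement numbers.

1. resident trust fund surety bond $90,000 ≥ $40,000 → met
2. certified medication aides 1 < 2 → not met
3. condition 'has more than 50 beds' holds; resident-rights training 62 days ago vs limit 45 → not met
4. condition 'administers injections' holds; fire-alarm system test 26 days ago vs limit 30 → met
5. dietary services review 106 days ago vs limit 120 → met
6. elopement drill 259 days ago vs limit 270 → met
7. infection-control audit 287 days ago vs limit 270 → not met
8. residents per night-shift aide 23 > 17 → not met
9. activity calendar absent → not met
10. disaster preparedness plan present → met
Not met: 2, 3, 7, 8, 9

2, 3, 7, 8, 9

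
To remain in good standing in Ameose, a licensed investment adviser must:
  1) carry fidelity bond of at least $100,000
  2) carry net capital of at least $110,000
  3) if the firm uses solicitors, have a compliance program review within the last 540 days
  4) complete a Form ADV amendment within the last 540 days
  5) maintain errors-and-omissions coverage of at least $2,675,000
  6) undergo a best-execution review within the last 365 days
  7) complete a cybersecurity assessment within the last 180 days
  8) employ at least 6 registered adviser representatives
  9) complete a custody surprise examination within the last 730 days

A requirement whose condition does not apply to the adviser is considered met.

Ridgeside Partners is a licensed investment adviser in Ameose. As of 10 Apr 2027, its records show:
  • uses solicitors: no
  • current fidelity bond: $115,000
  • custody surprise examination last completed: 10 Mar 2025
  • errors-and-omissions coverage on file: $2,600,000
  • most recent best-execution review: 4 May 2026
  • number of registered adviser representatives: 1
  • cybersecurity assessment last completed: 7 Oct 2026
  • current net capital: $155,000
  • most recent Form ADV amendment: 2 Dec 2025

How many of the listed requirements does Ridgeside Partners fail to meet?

4

1. fidelity bond $115,000 ≥ $100,000 → met
2. net capital $155,000 ≥ $110,000 → met
3. condition 'uses solicitors' does not hold → requirement n/a → met
4. Form ADV amendment 494 days ago vs limit 540 → met
5. errors-and-omissions coverage $2,600,000 < $2,675,000 → not met
6. best-execution review 341 days ago vs limit 365 → met
7. cybersecurity assessment 185 days ago vs limit 180 → not met
8. registered adviser representatives 1 < 6 → not met
9. custody surprise examination 761 days ago vs limit 730 → not met
Not met: 4 of 9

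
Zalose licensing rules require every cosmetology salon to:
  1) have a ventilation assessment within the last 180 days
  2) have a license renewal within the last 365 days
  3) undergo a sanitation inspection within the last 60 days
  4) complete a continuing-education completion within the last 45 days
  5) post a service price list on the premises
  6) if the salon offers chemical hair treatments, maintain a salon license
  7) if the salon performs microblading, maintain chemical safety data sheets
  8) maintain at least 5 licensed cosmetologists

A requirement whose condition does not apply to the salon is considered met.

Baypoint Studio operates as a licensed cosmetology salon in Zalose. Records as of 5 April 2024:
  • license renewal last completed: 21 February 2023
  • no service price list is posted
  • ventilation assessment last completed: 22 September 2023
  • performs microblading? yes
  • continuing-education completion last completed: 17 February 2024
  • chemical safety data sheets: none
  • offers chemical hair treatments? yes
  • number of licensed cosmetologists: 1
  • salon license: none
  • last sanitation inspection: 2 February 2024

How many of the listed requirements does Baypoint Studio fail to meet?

8

1. ventilation assessment 196 days ago vs limit 180 → not met
2. license renewal 409 days ago vs limit 365 → not met
3. sanitation inspection 63 days ago vs limit 60 → not met
4. continuing-education completion 48 days ago vs limit 45 → not met
5. service price list absent → not met
6. condition 'offers chemical hair treatments' holds; salon license absent → not met
7. condition 'performs microblading' holds; chemical safety data sheets absent → not met
8. licensed cosmetologists 1 < 5 → not met
Not met: 8 of 8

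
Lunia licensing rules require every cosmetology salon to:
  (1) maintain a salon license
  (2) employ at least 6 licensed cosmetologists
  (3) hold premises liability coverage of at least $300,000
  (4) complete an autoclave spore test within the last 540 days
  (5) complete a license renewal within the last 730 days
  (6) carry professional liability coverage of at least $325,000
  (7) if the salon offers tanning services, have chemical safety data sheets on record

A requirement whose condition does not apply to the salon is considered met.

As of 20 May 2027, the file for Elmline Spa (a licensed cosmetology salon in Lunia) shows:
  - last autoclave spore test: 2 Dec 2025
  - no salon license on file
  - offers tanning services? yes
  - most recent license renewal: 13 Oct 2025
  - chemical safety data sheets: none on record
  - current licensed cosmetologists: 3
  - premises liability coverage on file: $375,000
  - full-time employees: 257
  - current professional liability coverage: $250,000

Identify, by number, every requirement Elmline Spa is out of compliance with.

1, 2, 6, 7

1. salon license absent → not met
2. licensed cosmetologists 3 < 6 → not met
3. premises liability coverage $375,000 ≥ $300,000 → met
4. autoclave spore test 534 days ago vs limit 540 → met
5. license renewal 584 days ago vs limit 730 → met
6. professional liability coverage $250,000 < $325,000 → not met
7. condition 'offers tanning services' holds; chemical safety data sheets absent → not met
Not met: 1, 2, 6, 7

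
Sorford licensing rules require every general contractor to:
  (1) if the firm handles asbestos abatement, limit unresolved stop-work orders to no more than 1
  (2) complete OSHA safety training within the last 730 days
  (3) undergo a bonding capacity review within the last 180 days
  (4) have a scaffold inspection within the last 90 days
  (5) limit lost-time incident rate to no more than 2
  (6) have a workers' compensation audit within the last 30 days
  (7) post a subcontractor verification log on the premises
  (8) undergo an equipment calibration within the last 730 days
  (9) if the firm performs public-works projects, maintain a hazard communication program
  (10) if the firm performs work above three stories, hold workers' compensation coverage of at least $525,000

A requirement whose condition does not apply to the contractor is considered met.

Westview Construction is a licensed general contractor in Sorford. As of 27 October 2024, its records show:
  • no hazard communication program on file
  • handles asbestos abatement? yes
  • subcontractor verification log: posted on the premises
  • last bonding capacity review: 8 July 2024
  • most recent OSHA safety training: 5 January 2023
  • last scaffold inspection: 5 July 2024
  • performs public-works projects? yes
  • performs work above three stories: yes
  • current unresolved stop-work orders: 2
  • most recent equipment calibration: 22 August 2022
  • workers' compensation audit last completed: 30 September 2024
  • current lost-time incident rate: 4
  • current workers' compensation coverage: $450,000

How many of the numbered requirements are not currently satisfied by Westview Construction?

1. condition 'handles asbestos abatement' holds; unresolved stop-work orders 2 > 1 → not met
2. OSHA safety training 661 days ago vs limit 730 → met
3. bonding capacity review 111 days ago vs limit 180 → met
4. scaffold inspection 114 days ago vs limit 90 → not met
5. lost-time incident rate 4 > 2 → not met
6. workers' compensation audit 27 days ago vs limit 30 → met
7. subcontractor verification log present → met
8. equipment calibration 797 days ago vs limit 730 → not met
9. condition 'performs public-works projects' holds; hazard communication program absent → not met
10. condition 'performs work above three stories' holds; workers' compensation coverage $450,000 < $525,000 → not met
Not met: 6 of 10

6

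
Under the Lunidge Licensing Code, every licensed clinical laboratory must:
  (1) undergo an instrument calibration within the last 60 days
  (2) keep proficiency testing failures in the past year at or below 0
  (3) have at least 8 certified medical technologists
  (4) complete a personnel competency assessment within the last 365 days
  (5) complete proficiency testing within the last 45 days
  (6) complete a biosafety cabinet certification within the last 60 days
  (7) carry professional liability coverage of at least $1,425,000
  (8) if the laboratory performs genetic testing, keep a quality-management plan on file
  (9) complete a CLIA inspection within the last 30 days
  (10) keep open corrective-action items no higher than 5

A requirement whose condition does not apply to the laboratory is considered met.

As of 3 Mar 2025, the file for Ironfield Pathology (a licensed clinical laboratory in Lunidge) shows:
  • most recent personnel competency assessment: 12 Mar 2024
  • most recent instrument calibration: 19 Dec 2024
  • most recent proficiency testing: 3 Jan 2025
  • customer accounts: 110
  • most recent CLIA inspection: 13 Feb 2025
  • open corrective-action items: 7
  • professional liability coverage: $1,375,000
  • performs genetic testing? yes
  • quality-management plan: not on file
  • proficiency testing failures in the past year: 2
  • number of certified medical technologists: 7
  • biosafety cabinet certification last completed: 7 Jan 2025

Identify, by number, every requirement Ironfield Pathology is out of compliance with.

1. instrument calibration 74 days ago vs limit 60 → not met
2. proficiency testing failures in the past year 2 > 0 → not met
3. certified medical technologists 7 < 8 → not met
4. personnel competency assessment 356 days ago vs limit 365 → met
5. proficiency testing 59 days ago vs limit 45 → not met
6. biosafety cabinet certification 55 days ago vs limit 60 → met
7. professional liability coverage $1,375,000 < $1,425,000 → not met
8. condition 'performs genetic testing' holds; quality-management plan absent → not met
9. CLIA inspection 18 days ago vs limit 30 → met
10. open corrective-action items 7 > 5 → not met
Not met: 1, 2, 3, 5, 7, 8, 10

1, 2, 3, 5, 7, 8, 10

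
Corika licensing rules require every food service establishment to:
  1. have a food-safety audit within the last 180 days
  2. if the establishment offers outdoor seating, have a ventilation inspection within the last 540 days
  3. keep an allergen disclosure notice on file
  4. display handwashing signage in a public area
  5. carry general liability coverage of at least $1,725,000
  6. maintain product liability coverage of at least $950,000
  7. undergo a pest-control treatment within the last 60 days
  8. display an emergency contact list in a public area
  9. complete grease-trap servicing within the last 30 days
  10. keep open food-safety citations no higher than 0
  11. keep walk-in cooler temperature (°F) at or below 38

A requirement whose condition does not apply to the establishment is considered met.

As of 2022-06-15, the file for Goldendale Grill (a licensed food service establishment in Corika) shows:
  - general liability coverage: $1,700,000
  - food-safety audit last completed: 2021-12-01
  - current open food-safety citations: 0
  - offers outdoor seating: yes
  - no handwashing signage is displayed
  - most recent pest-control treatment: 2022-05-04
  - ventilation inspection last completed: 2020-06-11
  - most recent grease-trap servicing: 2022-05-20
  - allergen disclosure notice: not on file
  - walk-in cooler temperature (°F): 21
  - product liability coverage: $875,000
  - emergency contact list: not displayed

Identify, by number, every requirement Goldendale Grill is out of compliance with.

1, 2, 3, 4, 5, 6, 8

1. food-safety audit 196 days ago vs limit 180 → not met
2. condition 'offers outdoor seating' holds; ventilation inspection 734 days ago vs limit 540 → not met
3. allergen disclosure notice absent → not met
4. handwashing signage absent → not met
5. general liability coverage $1,700,000 < $1,725,000 → not met
6. product liability coverage $875,000 < $950,000 → not met
7. pest-control treatment 42 days ago vs limit 60 → met
8. emergency contact list absent → not met
9. grease-trap servicing 26 days ago vs limit 30 → met
10. open food-safety citations 0 ≤ 0 → met
11. walk-in cooler temperature (°F) 21 ≤ 38 → met
Not met: 1, 2, 3, 4, 5, 6, 8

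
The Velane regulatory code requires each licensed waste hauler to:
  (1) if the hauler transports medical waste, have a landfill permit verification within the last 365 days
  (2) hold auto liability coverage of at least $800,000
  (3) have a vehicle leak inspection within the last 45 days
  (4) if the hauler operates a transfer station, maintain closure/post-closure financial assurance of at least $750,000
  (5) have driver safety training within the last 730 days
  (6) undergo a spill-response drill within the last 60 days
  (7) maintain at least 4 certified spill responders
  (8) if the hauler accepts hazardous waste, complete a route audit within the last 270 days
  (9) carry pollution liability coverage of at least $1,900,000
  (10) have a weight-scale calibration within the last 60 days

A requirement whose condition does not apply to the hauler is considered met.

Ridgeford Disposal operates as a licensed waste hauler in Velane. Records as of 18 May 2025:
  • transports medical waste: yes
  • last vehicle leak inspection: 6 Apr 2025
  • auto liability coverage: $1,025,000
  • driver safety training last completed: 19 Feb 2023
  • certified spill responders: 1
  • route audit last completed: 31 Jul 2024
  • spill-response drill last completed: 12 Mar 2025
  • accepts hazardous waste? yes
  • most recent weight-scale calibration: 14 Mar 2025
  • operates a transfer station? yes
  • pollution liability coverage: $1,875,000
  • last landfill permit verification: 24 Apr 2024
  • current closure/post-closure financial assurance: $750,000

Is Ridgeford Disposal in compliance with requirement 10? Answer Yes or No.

No

10. weight-scale calibration 65 days ago vs limit 60 → not met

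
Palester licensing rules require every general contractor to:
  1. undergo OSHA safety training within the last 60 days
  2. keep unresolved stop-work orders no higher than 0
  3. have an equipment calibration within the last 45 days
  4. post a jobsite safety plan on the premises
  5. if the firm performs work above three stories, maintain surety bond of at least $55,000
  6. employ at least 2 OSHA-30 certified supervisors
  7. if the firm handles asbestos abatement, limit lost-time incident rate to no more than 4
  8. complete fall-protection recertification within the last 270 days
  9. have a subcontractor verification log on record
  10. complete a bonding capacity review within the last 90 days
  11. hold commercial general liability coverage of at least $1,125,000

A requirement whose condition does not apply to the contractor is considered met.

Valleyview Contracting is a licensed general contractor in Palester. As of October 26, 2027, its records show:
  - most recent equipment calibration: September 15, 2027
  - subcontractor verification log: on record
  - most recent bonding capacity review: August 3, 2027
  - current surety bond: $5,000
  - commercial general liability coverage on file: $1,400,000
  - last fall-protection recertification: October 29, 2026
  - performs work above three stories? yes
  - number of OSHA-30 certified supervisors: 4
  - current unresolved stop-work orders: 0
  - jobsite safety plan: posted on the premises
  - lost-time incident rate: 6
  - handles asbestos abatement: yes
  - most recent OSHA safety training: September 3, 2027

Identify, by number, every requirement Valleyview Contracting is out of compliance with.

1. OSHA safety training 53 days ago vs limit 60 → met
2. unresolved stop-work orders 0 ≤ 0 → met
3. equipment calibration 41 days ago vs limit 45 → met
4. jobsite safety plan present → met
5. condition 'performs work above three stories' holds; surety bond $5,000 < $55,000 → not met
6. OSHA-30 certified supervisors 4 ≥ 2 → met
7. condition 'handles asbestos abatement' holds; lost-time incident rate 6 > 4 → not met
8. fall-protection recertification 362 days ago vs limit 270 → not met
9. subcontractor verification log present → met
10. bonding capacity review 84 days ago vs limit 90 → met
11. commercial general liability coverage $1,400,000 ≥ $1,125,000 → met
Not met: 5, 7, 8

5, 7, 8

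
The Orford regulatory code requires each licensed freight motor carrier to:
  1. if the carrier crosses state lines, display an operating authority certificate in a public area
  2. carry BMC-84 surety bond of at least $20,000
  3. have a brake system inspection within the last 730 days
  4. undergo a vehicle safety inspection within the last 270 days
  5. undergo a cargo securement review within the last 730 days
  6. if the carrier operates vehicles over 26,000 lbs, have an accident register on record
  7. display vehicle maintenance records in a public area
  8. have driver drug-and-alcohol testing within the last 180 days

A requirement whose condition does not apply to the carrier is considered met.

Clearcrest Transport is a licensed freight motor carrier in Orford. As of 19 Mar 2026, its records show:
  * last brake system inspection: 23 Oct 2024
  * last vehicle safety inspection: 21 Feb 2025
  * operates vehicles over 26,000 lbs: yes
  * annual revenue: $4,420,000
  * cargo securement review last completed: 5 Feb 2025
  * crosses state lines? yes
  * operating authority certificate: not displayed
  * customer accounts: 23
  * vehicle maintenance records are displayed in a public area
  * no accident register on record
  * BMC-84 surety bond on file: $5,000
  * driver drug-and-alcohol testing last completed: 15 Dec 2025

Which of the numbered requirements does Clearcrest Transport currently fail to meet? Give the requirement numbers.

1. condition 'crosses state lines' holds; operating authority certificate absent → not met
2. BMC-84 surety bond $5,000 < $20,000 → not met
3. brake system inspection 512 days ago vs limit 730 → met
4. vehicle safety inspection 391 days ago vs limit 270 → not met
5. cargo securement review 407 days ago vs limit 730 → met
6. condition 'operates vehicles over 26,000 lbs' holds; accident register absent → not met
7. vehicle maintenance records present → met
8. driver drug-and-alcohol testing 94 days ago vs limit 180 → met
Not met: 1, 2, 4, 6

1, 2, 4, 6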